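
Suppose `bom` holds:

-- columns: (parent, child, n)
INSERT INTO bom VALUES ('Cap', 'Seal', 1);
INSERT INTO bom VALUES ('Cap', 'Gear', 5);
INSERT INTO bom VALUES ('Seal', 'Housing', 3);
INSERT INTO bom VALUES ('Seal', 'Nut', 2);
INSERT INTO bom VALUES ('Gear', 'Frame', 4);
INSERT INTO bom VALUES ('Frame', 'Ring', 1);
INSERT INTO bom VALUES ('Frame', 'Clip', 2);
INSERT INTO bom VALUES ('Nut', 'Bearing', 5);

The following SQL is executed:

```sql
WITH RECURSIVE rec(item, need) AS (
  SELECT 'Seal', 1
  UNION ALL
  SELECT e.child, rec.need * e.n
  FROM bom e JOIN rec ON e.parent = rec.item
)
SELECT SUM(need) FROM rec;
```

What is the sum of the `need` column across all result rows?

Base: (Seal, need=1).
Iteration 1: components of {Seal} -> Housing = 1*3 = 3, Nut = 1*2 = 2.
Iteration 2: components of {Housing,Nut} -> Bearing = 2*5 = 10.
Iteration 3: no further components; recursion stops.
SUM(need) = 1 + 3 + 2 + 10 = 16.

16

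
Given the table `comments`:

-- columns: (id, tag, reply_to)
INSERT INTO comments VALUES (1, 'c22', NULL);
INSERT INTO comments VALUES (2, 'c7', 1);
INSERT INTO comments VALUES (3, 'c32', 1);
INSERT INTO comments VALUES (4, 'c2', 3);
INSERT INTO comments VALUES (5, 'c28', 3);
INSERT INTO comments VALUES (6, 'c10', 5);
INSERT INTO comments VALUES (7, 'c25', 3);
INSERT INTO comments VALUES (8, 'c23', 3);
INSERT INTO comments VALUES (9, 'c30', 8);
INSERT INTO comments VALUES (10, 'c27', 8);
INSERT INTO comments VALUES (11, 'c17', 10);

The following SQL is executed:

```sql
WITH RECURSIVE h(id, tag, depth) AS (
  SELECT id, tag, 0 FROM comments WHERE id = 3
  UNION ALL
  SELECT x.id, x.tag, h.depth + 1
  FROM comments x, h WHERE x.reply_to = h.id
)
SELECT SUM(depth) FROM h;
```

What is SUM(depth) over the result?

13

Base: id=3 (c32) at depth 0.
Iteration 1: rows with reply_to in {3} -> c2 (id 4, depth 1), c28 (id 5, depth 1), c25 (id 7, depth 1), c23 (id 8, depth 1).
Iteration 2: rows with reply_to in {4,5,7,8} -> c10 (id 6, depth 2), c30 (id 9, depth 2), c27 (id 10, depth 2).
Iteration 3: rows with reply_to in {6,9,10} -> c17 (id 11, depth 3).
Iteration 4: no rows with reply_to in {11}; recursion stops.
SUM(depth) = 0 + 1 + 1 + 1 + 1 + 2 + 2 + 2 + 3 = 13.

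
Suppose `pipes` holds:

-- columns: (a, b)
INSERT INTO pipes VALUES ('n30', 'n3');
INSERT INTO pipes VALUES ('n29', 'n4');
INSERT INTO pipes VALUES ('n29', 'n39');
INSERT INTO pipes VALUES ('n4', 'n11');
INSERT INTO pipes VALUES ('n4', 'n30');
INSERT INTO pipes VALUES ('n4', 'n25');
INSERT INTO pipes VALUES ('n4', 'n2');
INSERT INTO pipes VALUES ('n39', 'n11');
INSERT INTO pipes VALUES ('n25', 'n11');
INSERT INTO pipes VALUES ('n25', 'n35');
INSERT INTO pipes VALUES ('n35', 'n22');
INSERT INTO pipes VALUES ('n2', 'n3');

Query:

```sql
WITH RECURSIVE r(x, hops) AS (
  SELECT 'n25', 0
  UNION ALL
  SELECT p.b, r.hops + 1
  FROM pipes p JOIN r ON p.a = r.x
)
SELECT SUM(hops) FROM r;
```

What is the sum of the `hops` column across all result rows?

4

Base: (n25, hops=0).
Iteration 1: edges from {n25} -> (n11, hops=1), (n35, hops=1).
Iteration 2: edges from {n11,n35} -> (n22, hops=2).
Iteration 3: no outgoing edges from {n22}; recursion stops.
SUM(hops) = 0 + 1 + 1 + 2 = 4.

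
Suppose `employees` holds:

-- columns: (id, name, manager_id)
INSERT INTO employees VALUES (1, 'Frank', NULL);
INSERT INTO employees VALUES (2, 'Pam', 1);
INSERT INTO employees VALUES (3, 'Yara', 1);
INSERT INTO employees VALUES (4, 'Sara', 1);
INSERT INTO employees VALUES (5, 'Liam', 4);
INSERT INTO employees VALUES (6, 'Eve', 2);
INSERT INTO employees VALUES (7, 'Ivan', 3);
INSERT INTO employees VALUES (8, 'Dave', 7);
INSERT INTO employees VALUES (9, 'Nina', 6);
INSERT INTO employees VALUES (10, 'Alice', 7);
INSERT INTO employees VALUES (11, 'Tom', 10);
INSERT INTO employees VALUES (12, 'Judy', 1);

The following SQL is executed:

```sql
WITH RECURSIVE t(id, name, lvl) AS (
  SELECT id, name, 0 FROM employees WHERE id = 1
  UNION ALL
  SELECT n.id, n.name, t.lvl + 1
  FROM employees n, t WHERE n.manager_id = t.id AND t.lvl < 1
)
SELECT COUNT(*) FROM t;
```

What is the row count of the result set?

Base: id=1 (Frank) at lvl 0.
Iteration 1: rows with manager_id in {1} -> Pam (id 2, lvl 1), Yara (id 3, lvl 1), Sara (id 4, lvl 1), Judy (id 12, lvl 1).
Iteration 2: lvl < 1 fails for all current rows; recursion stops.
Total rows emitted: 5.

5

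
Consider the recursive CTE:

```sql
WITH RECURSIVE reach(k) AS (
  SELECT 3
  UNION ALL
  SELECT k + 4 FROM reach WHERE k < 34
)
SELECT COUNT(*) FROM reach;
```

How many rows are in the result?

9

Base: k=3.
Iteration 1: 3 < 34 holds -> k = 3 + 4 = 7.
Iteration 2: 7 < 34 holds -> k = 7 + 4 = 11.
Iteration 3: 11 < 34 holds -> k = 11 + 4 = 15.
Iteration 4: 15 < 34 holds -> k = 15 + 4 = 19.
Iteration 5: 19 < 34 holds -> k = 19 + 4 = 23.
Iteration 6: 23 < 34 holds -> k = 23 + 4 = 27.
Iteration 7: 27 < 34 holds -> k = 27 + 4 = 31.
Iteration 8: 31 < 34 holds -> k = 31 + 4 = 35.
Iteration 9: 35 < 34 fails; recursion stops.
Total rows emitted: 9.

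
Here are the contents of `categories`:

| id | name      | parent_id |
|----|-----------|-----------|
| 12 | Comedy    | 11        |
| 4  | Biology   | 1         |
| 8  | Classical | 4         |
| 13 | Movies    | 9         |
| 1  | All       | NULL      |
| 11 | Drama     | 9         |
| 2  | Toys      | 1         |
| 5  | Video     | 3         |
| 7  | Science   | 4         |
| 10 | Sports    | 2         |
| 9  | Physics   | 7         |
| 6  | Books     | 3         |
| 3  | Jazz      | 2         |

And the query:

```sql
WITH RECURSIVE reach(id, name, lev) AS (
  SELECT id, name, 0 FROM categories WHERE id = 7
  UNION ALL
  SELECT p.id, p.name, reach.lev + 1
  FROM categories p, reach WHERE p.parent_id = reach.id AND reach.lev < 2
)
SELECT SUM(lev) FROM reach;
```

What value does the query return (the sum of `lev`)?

Base: id=7 (Science) at lev 0.
Iteration 1: rows with parent_id in {7} -> Physics (id 9, lev 1).
Iteration 2: rows with parent_id in {9} -> Drama (id 11, lev 2), Movies (id 13, lev 2).
Iteration 3: lev < 2 fails for all current rows; recursion stops.
SUM(lev) = 0 + 1 + 2 + 2 = 5.

5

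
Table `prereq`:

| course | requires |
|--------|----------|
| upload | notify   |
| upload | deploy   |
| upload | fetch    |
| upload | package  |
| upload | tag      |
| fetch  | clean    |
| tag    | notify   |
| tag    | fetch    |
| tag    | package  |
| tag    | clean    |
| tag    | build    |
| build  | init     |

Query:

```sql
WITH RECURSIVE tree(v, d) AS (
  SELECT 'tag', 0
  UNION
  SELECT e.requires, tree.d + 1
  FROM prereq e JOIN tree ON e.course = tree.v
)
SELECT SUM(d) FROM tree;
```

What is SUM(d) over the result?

9

Base: (tag, d=0).
Iteration 1: edges from {tag} -> (build, d=1), (clean, d=1), (fetch, d=1), (notify, d=1), (package, d=1).
Iteration 2: edges from {build,clean,fetch,notify,package} -> (clean, d=2), (init, d=2).
Iteration 3: no outgoing edges from {clean,init}; recursion stops.
SUM(d) = 0 + 1 + 1 + 1 + 1 + 1 + 2 + 2 = 9.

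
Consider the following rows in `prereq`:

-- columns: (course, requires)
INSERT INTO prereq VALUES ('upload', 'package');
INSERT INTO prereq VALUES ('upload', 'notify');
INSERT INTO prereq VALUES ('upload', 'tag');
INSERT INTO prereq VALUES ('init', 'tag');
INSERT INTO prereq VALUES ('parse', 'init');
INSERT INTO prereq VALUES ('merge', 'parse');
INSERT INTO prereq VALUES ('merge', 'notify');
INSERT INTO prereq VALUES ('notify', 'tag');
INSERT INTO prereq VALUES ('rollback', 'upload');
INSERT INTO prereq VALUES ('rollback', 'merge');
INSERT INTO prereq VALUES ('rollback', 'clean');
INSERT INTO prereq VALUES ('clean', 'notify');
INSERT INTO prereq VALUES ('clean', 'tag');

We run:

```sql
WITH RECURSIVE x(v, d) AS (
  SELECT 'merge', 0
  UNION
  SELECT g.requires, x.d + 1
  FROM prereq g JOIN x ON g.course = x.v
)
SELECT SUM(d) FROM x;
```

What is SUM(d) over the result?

Base: (merge, d=0).
Iteration 1: edges from {merge} -> (notify, d=1), (parse, d=1).
Iteration 2: edges from {notify,parse} -> (init, d=2), (tag, d=2).
Iteration 3: edges from {init,tag} -> (tag, d=3).
Iteration 4: no outgoing edges from {tag}; recursion stops.
SUM(d) = 0 + 1 + 1 + 2 + 2 + 3 = 9.

9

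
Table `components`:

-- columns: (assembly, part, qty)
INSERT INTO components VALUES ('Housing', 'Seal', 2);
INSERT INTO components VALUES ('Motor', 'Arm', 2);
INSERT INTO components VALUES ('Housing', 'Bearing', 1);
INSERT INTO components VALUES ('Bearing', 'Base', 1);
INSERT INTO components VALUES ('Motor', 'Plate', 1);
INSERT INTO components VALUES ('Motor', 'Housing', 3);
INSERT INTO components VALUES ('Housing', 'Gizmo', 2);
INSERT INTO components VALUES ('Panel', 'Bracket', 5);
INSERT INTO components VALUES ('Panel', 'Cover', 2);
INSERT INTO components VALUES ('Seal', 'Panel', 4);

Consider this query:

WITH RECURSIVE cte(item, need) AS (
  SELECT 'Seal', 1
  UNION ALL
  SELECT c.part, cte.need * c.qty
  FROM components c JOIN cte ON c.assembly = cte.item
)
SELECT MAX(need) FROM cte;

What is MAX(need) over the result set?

Base: (Seal, need=1).
Iteration 1: components of {Seal} -> Panel = 1*4 = 4.
Iteration 2: components of {Panel} -> Bracket = 4*5 = 20, Cover = 4*2 = 8.
Iteration 3: no further components; recursion stops.
need values: 1, 4, 20, 8; the maximum is 20.

20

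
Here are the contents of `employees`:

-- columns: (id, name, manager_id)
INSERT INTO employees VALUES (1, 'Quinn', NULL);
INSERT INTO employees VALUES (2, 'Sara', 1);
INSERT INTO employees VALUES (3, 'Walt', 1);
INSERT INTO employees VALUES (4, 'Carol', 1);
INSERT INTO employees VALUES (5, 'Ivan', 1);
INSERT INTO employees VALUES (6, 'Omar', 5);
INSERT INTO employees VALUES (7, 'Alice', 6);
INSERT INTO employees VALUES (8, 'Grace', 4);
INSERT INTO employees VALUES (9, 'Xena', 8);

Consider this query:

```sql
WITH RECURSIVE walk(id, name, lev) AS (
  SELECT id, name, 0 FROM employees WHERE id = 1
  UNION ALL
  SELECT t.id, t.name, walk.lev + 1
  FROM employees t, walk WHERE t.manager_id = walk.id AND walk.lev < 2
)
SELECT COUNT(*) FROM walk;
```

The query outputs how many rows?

7

Base: id=1 (Quinn) at lev 0.
Iteration 1: rows with manager_id in {1} -> Sara (id 2, lev 1), Walt (id 3, lev 1), Carol (id 4, lev 1), Ivan (id 5, lev 1).
Iteration 2: rows with manager_id in {2,3,4,5} -> Omar (id 6, lev 2), Grace (id 8, lev 2).
Iteration 3: lev < 2 fails for all current rows; recursion stops.
Total rows emitted: 7.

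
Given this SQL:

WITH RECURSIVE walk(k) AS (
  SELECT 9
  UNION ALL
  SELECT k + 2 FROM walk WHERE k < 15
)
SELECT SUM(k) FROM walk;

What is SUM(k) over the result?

Base: k=9.
Iteration 1: 9 < 15 holds -> k = 9 + 2 = 11.
Iteration 2: 11 < 15 holds -> k = 11 + 2 = 13.
Iteration 3: 13 < 15 holds -> k = 13 + 2 = 15.
Iteration 4: 15 < 15 fails; recursion stops.
SUM(k) = 9 + 11 + 13 + 15 = 48.

48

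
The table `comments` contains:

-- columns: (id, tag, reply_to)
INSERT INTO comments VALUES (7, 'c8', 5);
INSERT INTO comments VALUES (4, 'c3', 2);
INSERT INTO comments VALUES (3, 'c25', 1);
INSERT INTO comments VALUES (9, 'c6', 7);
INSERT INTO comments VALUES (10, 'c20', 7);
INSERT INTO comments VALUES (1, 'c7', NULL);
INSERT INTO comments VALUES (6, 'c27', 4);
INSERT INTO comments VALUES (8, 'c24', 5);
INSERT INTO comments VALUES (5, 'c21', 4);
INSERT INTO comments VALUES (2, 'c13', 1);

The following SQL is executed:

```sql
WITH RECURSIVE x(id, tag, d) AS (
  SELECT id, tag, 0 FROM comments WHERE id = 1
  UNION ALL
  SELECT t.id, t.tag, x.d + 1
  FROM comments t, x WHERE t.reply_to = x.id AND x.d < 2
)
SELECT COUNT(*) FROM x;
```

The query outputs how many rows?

Base: id=1 (c7) at d 0.
Iteration 1: rows with reply_to in {1} -> c13 (id 2, d 1), c25 (id 3, d 1).
Iteration 2: rows with reply_to in {2,3} -> c3 (id 4, d 2).
Iteration 3: d < 2 fails for all current rows; recursion stops.
Total rows emitted: 4.

4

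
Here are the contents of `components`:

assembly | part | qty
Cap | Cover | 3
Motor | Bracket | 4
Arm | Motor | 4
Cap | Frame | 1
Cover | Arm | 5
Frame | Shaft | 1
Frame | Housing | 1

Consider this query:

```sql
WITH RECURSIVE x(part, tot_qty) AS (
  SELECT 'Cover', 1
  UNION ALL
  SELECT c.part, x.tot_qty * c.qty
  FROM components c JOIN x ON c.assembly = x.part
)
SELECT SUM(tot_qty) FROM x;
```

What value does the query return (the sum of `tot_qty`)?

Base: (Cover, tot_qty=1).
Iteration 1: components of {Cover} -> Arm = 1*5 = 5.
Iteration 2: components of {Arm} -> Motor = 5*4 = 20.
Iteration 3: components of {Motor} -> Bracket = 20*4 = 80.
Iteration 4: no further components; recursion stops.
SUM(tot_qty) = 1 + 5 + 20 + 80 = 106.

106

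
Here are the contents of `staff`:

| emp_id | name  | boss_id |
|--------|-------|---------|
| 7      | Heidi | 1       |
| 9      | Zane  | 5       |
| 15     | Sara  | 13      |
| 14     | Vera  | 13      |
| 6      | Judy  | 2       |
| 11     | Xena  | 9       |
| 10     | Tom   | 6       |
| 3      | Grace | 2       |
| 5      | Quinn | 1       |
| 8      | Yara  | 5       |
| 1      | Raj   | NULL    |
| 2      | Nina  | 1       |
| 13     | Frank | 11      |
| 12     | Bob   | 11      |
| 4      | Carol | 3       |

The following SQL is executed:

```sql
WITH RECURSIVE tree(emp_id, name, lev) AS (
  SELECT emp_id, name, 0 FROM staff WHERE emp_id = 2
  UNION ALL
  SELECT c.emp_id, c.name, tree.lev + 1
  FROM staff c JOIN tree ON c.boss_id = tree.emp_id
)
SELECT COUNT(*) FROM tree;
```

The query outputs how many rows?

5

Base: emp_id=2 (Nina) at lev 0.
Iteration 1: rows with boss_id in {2} -> Grace (id 3, lev 1), Judy (id 6, lev 1).
Iteration 2: rows with boss_id in {3,6} -> Carol (id 4, lev 2), Tom (id 10, lev 2).
Iteration 3: no rows with boss_id in {4,10}; recursion stops.
Total rows emitted: 5.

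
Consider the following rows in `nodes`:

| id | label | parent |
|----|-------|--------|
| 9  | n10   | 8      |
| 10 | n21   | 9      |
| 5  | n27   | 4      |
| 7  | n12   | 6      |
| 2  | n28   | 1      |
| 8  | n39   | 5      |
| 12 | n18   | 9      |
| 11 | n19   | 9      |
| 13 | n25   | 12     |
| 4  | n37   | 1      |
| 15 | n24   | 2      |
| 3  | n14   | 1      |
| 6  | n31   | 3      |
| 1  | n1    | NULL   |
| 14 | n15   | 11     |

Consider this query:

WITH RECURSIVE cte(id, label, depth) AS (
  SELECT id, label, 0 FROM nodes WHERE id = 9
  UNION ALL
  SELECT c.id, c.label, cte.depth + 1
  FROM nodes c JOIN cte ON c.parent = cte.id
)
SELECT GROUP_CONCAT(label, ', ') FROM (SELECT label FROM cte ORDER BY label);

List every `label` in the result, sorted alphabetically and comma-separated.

Base: id=9 (n10) at depth 0.
Iteration 1: rows with parent in {9} -> n21 (id 10, depth 1), n19 (id 11, depth 1), n18 (id 12, depth 1).
Iteration 2: rows with parent in {10,11,12} -> n25 (id 13, depth 2), n15 (id 14, depth 2).
Iteration 3: no rows with parent in {13,14}; recursion stops.

n10, n15, n18, n19, n21, n25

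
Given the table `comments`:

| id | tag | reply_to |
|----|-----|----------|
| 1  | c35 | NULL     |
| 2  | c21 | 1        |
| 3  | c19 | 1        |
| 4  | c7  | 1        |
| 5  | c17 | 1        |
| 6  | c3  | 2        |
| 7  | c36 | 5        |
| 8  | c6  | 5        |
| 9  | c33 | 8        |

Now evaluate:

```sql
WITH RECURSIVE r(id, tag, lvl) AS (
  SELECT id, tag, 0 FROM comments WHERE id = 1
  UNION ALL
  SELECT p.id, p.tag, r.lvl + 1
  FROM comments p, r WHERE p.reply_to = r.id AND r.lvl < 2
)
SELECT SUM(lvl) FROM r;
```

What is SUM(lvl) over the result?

10

Base: id=1 (c35) at lvl 0.
Iteration 1: rows with reply_to in {1} -> c21 (id 2, lvl 1), c19 (id 3, lvl 1), c7 (id 4, lvl 1), c17 (id 5, lvl 1).
Iteration 2: rows with reply_to in {2,3,4,5} -> c3 (id 6, lvl 2), c36 (id 7, lvl 2), c6 (id 8, lvl 2).
Iteration 3: lvl < 2 fails for all current rows; recursion stops.
SUM(lvl) = 0 + 1 + 1 + 1 + 1 + 2 + 2 + 2 = 10.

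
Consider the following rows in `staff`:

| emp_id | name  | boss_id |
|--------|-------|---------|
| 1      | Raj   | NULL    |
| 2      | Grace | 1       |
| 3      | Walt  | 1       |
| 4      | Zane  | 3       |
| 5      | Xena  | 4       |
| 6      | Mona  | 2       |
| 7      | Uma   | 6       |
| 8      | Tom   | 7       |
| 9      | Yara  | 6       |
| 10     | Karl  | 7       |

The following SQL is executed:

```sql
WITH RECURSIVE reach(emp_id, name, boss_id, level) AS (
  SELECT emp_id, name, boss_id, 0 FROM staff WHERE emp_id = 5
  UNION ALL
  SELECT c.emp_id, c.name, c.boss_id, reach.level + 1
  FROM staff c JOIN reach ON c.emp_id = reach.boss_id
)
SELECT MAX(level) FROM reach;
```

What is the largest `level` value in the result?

3

Base: emp_id=5 (Xena), boss_id=4, level 0.
Iteration 1: join on emp_id=4 -> Zane (id 4, boss_id=3, level 1).
Iteration 2: join on emp_id=3 -> Walt (id 3, boss_id=1, level 2).
Iteration 3: join on emp_id=1 -> Raj (id 1, boss_id=NULL, level 3).
Iteration 4: boss_id is NULL; no match; recursion stops.
level values: 0, 1, 2, 3; the maximum is 3.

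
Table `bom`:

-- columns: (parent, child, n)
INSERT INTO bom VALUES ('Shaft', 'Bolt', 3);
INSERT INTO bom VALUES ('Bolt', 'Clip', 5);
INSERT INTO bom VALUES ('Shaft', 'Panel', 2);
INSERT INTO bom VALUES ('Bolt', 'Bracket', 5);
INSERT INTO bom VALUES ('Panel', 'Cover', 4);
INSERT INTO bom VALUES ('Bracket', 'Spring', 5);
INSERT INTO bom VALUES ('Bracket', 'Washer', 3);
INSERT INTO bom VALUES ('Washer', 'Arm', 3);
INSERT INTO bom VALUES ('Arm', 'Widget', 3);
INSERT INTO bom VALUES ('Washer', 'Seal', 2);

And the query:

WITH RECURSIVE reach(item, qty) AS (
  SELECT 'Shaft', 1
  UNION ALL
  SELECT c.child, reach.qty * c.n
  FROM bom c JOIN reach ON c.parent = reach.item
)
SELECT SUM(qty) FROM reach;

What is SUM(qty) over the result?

794

Base: (Shaft, qty=1).
Iteration 1: components of {Shaft} -> Bolt = 1*3 = 3, Panel = 1*2 = 2.
Iteration 2: components of {Bolt,Panel} -> Bracket = 3*5 = 15, Clip = 3*5 = 15, Cover = 2*4 = 8.
Iteration 3: components of {Bracket,Clip,Cover} -> Spring = 15*5 = 75, Washer = 15*3 = 45.
Iteration 4: components of {Spring,Washer} -> Arm = 45*3 = 135, Seal = 45*2 = 90.
Iteration 5: components of {Arm,Seal} -> Widget = 135*3 = 405.
Iteration 6: no further components; recursion stops.
SUM(qty) = 1 + 3 + 2 + 15 + 15 + 8 + 75 + 45 + 135 + 90 + 405 = 794.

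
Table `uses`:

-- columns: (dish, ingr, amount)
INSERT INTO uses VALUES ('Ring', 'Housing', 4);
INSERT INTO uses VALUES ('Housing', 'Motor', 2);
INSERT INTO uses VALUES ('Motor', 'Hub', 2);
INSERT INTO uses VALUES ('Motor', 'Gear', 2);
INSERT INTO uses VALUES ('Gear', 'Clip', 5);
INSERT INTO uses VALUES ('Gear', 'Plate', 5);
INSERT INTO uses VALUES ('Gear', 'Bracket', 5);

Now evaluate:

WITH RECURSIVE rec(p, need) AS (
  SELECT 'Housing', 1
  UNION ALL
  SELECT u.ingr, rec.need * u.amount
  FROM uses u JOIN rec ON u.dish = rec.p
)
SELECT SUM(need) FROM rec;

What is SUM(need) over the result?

Base: (Housing, need=1).
Iteration 1: components of {Housing} -> Motor = 1*2 = 2.
Iteration 2: components of {Motor} -> Gear = 2*2 = 4, Hub = 2*2 = 4.
Iteration 3: components of {Gear,Hub} -> Bracket = 4*5 = 20, Clip = 4*5 = 20, Plate = 4*5 = 20.
Iteration 4: no further components; recursion stops.
SUM(need) = 1 + 2 + 4 + 4 + 20 + 20 + 20 = 71.

71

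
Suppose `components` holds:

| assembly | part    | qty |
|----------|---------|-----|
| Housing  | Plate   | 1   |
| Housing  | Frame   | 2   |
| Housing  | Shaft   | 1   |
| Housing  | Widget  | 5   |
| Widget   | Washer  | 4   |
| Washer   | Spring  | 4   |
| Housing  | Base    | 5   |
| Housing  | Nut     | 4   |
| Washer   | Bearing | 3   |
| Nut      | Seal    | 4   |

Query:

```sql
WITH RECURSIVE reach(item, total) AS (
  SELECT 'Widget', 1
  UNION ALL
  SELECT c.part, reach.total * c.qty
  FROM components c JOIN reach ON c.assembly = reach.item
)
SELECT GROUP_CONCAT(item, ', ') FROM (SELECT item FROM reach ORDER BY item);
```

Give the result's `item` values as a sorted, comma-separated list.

Base: (Widget, total=1).
Iteration 1: components of {Widget} -> Washer = 1*4 = 4.
Iteration 2: components of {Washer} -> Bearing = 4*3 = 12, Spring = 4*4 = 16.
Iteration 3: no further components; recursion stops.

Bearing, Spring, Washer, Widget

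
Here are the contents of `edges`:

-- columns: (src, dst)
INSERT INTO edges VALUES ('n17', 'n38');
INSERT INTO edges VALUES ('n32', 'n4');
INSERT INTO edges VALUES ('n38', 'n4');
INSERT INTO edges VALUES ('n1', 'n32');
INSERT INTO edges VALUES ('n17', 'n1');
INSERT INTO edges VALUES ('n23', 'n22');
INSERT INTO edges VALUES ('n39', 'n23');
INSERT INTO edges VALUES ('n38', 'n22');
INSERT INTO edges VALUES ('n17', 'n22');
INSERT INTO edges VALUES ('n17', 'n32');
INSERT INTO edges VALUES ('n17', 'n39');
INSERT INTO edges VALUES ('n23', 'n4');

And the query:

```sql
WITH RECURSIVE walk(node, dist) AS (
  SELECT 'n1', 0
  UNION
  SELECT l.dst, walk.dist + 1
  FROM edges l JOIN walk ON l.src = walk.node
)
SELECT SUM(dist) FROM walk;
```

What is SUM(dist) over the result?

Base: (n1, dist=0).
Iteration 1: edges from {n1} -> (n32, dist=1).
Iteration 2: edges from {n32} -> (n4, dist=2).
Iteration 3: no outgoing edges from {n4}; recursion stops.
SUM(dist) = 0 + 1 + 2 = 3.

3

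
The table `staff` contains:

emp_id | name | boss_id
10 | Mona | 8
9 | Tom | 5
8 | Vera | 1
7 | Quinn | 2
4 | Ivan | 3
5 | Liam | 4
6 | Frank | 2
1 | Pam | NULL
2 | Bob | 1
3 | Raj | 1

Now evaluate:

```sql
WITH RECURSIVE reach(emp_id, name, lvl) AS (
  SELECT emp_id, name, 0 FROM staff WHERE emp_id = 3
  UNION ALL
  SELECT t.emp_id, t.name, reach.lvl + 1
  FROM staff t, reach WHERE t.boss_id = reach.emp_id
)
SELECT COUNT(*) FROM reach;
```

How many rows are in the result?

4

Base: emp_id=3 (Raj) at lvl 0.
Iteration 1: rows with boss_id in {3} -> Ivan (id 4, lvl 1).
Iteration 2: rows with boss_id in {4} -> Liam (id 5, lvl 2).
Iteration 3: rows with boss_id in {5} -> Tom (id 9, lvl 3).
Iteration 4: no rows with boss_id in {9}; recursion stops.
Total rows emitted: 4.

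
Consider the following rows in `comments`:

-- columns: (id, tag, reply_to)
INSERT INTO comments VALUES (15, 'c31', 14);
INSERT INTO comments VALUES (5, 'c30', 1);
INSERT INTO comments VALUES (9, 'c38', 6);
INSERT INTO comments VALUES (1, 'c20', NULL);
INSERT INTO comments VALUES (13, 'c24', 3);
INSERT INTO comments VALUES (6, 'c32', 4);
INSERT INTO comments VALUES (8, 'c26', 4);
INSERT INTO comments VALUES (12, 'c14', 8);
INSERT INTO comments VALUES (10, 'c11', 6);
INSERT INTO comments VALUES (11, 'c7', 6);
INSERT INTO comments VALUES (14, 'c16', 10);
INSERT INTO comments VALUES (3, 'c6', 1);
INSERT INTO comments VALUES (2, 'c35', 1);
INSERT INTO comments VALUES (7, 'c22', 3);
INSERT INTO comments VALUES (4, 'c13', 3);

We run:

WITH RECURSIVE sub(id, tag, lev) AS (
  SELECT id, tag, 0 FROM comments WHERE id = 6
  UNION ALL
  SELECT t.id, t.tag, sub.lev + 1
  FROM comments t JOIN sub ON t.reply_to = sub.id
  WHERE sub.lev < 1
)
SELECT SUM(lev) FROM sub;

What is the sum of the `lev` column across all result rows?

3

Base: id=6 (c32) at lev 0.
Iteration 1: rows with reply_to in {6} -> c38 (id 9, lev 1), c11 (id 10, lev 1), c7 (id 11, lev 1).
Iteration 2: lev < 1 fails for all current rows; recursion stops.
SUM(lev) = 0 + 1 + 1 + 1 = 3.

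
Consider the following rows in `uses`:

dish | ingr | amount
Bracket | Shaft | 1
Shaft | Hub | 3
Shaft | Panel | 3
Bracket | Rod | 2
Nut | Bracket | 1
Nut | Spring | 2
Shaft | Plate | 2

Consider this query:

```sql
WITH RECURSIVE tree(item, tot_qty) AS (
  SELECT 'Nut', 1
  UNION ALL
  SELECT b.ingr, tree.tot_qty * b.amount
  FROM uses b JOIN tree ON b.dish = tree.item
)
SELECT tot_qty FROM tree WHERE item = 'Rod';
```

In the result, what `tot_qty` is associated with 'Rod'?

Base: (Nut, tot_qty=1).
Iteration 1: components of {Nut} -> Bracket = 1*1 = 1, Spring = 1*2 = 2.
Iteration 2: components of {Bracket,Spring} -> Rod = 1*2 = 2, Shaft = 1*1 = 1.
Iteration 3: components of {Rod,Shaft} -> Hub = 1*3 = 3, Panel = 1*3 = 3, Plate = 1*2 = 2.
Iteration 4: no further components; recursion stops.

2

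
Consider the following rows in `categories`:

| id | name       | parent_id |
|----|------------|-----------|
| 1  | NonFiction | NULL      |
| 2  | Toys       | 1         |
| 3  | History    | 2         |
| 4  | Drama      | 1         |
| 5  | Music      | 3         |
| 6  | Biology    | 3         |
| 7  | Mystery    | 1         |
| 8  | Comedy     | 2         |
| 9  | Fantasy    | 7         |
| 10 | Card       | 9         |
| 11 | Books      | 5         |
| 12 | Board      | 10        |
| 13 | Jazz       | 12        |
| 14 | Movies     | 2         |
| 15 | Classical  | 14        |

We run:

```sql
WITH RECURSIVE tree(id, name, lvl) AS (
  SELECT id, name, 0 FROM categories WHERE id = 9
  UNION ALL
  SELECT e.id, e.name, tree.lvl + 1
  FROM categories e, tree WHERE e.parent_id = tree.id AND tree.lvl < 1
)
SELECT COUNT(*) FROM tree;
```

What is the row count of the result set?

2

Base: id=9 (Fantasy) at lvl 0.
Iteration 1: rows with parent_id in {9} -> Card (id 10, lvl 1).
Iteration 2: lvl < 1 fails for all current rows; recursion stops.
Total rows emitted: 2.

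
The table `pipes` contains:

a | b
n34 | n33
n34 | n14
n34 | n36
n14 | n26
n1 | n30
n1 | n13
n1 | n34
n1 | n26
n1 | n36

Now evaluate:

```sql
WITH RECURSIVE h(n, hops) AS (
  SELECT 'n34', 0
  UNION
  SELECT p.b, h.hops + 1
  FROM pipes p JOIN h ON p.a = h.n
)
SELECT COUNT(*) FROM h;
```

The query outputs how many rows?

Base: (n34, hops=0).
Iteration 1: edges from {n34} -> (n14, hops=1), (n33, hops=1), (n36, hops=1).
Iteration 2: edges from {n14,n33,n36} -> (n26, hops=2).
Iteration 3: no outgoing edges from {n26}; recursion stops.
Total rows emitted: 5.

5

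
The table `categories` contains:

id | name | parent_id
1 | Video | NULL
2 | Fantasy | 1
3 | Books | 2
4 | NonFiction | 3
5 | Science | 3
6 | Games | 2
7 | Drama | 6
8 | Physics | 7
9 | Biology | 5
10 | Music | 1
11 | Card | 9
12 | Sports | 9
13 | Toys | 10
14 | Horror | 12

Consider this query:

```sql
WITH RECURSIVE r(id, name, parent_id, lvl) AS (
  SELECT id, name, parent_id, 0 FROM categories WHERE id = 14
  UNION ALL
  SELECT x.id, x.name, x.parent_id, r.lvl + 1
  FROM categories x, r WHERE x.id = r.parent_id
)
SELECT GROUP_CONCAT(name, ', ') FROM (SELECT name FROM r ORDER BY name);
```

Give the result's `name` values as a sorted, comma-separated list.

Base: id=14 (Horror), parent_id=12, lvl 0.
Iteration 1: join on id=12 -> Sports (id 12, parent_id=9, lvl 1).
Iteration 2: join on id=9 -> Biology (id 9, parent_id=5, lvl 2).
Iteration 3: join on id=5 -> Science (id 5, parent_id=3, lvl 3).
Iteration 4: join on id=3 -> Books (id 3, parent_id=2, lvl 4).
Iteration 5: join on id=2 -> Fantasy (id 2, parent_id=1, lvl 5).
Iteration 6: join on id=1 -> Video (id 1, parent_id=NULL, lvl 6).
Iteration 7: parent_id is NULL; no match; recursion stops.

Biology, Books, Fantasy, Horror, Science, Sports, Video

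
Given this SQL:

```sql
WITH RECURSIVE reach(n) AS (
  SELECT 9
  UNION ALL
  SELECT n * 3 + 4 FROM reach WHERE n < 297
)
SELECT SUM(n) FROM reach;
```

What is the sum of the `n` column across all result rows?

1321

Base: n=9.
Iteration 1: 9 < 297 holds -> n = 9 * 3 + 4 = 31.
Iteration 2: 31 < 297 holds -> n = 31 * 3 + 4 = 97.
Iteration 3: 97 < 297 holds -> n = 97 * 3 + 4 = 295.
Iteration 4: 295 < 297 holds -> n = 295 * 3 + 4 = 889.
Iteration 5: 889 < 297 fails; recursion stops.
SUM(n) = 9 + 31 + 97 + 295 + 889 = 1321.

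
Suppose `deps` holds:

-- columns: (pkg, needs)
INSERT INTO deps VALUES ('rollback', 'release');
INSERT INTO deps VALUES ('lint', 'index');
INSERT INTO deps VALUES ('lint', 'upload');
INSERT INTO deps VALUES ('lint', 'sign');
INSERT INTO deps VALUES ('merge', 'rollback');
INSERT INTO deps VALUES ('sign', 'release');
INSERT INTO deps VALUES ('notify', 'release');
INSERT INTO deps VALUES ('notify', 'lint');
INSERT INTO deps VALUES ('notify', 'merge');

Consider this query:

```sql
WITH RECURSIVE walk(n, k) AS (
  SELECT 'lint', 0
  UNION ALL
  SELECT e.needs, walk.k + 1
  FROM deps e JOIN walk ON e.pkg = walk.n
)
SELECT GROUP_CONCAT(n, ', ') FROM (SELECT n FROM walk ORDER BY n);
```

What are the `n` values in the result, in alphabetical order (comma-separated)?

index, lint, release, sign, upload

Base: (lint, k=0).
Iteration 1: edges from {lint} -> (index, k=1), (sign, k=1), (upload, k=1).
Iteration 2: edges from {index,sign,upload} -> (release, k=2).
Iteration 3: no outgoing edges from {release}; recursion stops.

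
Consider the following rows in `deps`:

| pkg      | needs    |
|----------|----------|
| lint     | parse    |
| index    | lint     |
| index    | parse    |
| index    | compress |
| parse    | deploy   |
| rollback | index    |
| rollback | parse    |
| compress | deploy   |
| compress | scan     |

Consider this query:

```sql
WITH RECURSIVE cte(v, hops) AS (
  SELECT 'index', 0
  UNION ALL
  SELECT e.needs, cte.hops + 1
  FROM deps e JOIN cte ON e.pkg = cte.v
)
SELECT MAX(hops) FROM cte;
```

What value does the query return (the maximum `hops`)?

3

Base: (index, hops=0).
Iteration 1: edges from {index} -> (compress, hops=1), (lint, hops=1), (parse, hops=1).
Iteration 2: edges from {compress,lint,parse} -> (deploy, hops=2) x2, (parse, hops=2), (scan, hops=2). [UNION ALL keeps all 4 new rows, including repeats]
Iteration 3: edges from {deploy,parse,scan} -> (deploy, hops=3).
Iteration 4: no outgoing edges from {deploy}; recursion stops.
hops values: 0, 1, 1, 1, 2, 2, 2, 2, 3; the maximum is 3.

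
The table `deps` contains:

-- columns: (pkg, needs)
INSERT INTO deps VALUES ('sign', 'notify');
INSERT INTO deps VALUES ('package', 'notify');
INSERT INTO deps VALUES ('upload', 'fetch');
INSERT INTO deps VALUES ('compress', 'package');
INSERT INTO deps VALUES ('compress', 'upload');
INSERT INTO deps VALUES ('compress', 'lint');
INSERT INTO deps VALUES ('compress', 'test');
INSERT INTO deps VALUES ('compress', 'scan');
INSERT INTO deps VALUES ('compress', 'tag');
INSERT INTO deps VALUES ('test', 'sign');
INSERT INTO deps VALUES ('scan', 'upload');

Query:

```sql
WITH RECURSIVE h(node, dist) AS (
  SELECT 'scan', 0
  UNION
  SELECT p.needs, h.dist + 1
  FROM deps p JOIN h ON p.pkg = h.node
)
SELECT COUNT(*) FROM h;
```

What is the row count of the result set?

3

Base: (scan, dist=0).
Iteration 1: edges from {scan} -> (upload, dist=1).
Iteration 2: edges from {upload} -> (fetch, dist=2).
Iteration 3: no outgoing edges from {fetch}; recursion stops.
Total rows emitted: 3.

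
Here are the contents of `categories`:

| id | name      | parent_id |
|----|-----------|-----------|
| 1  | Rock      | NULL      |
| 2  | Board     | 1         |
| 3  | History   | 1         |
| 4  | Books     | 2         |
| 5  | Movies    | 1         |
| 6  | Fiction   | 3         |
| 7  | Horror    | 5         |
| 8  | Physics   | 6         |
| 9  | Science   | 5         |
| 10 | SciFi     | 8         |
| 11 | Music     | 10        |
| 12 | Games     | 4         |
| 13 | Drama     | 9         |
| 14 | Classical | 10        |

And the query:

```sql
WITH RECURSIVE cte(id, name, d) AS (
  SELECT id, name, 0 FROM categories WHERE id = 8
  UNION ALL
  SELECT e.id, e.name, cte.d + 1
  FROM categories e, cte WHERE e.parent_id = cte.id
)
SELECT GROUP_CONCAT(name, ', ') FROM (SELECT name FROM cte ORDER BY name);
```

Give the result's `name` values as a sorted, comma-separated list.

Base: id=8 (Physics) at d 0.
Iteration 1: rows with parent_id in {8} -> SciFi (id 10, d 1).
Iteration 2: rows with parent_id in {10} -> Music (id 11, d 2), Classical (id 14, d 2).
Iteration 3: no rows with parent_id in {11,14}; recursion stops.

Classical, Music, Physics, SciFi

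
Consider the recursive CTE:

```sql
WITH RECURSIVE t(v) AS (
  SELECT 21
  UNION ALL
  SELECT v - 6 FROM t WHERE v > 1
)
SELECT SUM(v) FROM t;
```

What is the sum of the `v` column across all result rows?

45

Base: v=21.
Iteration 1: 21 > 1 holds -> v = 21 - 6 = 15.
Iteration 2: 15 > 1 holds -> v = 15 - 6 = 9.
Iteration 3: 9 > 1 holds -> v = 9 - 6 = 3.
Iteration 4: 3 > 1 holds -> v = 3 - 6 = -3.
Iteration 5: -3 > 1 fails; recursion stops.
SUM(v) = 21 + 15 + 9 + 3 + -3 = 45.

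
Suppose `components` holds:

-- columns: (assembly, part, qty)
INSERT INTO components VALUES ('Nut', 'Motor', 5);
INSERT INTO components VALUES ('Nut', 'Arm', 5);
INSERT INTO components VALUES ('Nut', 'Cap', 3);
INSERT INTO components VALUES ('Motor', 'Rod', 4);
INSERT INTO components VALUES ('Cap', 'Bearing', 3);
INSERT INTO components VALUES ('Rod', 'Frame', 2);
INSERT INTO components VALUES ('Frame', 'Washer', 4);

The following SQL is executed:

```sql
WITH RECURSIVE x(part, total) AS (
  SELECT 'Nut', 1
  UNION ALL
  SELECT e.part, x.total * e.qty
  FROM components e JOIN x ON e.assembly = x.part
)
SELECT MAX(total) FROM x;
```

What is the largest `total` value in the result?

160

Base: (Nut, total=1).
Iteration 1: components of {Nut} -> Arm = 1*5 = 5, Cap = 1*3 = 3, Motor = 1*5 = 5.
Iteration 2: components of {Arm,Cap,Motor} -> Bearing = 3*3 = 9, Rod = 5*4 = 20.
Iteration 3: components of {Bearing,Rod} -> Frame = 20*2 = 40.
Iteration 4: components of {Frame} -> Washer = 40*4 = 160.
Iteration 5: no further components; recursion stops.
total values: 1, 5, 5, 3, 20, 9, 40, 160; the maximum is 160.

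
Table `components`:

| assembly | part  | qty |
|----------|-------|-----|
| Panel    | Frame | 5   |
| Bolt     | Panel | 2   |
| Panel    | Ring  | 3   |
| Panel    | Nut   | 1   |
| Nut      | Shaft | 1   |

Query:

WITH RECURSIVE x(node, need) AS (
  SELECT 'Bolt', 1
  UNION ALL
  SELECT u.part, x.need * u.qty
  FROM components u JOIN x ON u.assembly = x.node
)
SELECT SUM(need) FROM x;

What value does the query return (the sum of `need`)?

Base: (Bolt, need=1).
Iteration 1: components of {Bolt} -> Panel = 1*2 = 2.
Iteration 2: components of {Panel} -> Frame = 2*5 = 10, Nut = 2*1 = 2, Ring = 2*3 = 6.
Iteration 3: components of {Frame,Nut,Ring} -> Shaft = 2*1 = 2.
Iteration 4: no further components; recursion stops.
SUM(need) = 1 + 2 + 2 + 6 + 10 + 2 = 23.

23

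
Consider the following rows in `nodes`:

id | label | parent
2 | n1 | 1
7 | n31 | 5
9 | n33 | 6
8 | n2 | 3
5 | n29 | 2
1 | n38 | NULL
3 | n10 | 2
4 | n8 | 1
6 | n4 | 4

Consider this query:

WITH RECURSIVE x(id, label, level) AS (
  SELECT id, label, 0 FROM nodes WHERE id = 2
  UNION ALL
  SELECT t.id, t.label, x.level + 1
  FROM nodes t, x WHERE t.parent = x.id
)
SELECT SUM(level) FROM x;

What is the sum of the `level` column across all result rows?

6

Base: id=2 (n1) at level 0.
Iteration 1: rows with parent in {2} -> n10 (id 3, level 1), n29 (id 5, level 1).
Iteration 2: rows with parent in {3,5} -> n31 (id 7, level 2), n2 (id 8, level 2).
Iteration 3: no rows with parent in {7,8}; recursion stops.
SUM(level) = 0 + 1 + 1 + 2 + 2 = 6.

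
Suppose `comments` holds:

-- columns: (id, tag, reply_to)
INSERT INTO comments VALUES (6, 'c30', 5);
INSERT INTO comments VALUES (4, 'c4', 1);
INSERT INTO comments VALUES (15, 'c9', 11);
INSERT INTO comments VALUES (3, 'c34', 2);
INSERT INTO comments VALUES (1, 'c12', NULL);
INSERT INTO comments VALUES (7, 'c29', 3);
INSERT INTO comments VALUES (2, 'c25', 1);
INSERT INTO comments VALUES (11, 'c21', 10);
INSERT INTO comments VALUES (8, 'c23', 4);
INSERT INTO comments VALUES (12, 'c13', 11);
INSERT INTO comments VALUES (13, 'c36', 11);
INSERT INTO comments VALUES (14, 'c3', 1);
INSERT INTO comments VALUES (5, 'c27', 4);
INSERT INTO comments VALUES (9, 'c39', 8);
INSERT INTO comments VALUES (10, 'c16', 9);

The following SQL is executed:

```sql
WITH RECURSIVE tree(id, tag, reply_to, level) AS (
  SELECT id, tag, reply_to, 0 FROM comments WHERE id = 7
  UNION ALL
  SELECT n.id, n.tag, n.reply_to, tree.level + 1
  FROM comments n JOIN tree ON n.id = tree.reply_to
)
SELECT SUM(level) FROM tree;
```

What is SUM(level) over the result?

6

Base: id=7 (c29), reply_to=3, level 0.
Iteration 1: join on id=3 -> c34 (id 3, reply_to=2, level 1).
Iteration 2: join on id=2 -> c25 (id 2, reply_to=1, level 2).
Iteration 3: join on id=1 -> c12 (id 1, reply_to=NULL, level 3).
Iteration 4: reply_to is NULL; no match; recursion stops.
SUM(level) = 0 + 1 + 2 + 3 = 6.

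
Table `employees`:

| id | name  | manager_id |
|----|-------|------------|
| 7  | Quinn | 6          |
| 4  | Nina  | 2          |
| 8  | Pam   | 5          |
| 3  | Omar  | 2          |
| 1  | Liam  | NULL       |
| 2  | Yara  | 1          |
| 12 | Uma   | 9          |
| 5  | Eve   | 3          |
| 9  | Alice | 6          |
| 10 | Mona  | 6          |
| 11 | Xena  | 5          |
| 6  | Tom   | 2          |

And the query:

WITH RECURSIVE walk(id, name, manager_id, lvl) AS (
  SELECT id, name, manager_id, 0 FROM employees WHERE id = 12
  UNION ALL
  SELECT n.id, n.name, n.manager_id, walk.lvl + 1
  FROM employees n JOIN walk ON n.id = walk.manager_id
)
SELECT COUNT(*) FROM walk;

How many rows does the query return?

5

Base: id=12 (Uma), manager_id=9, lvl 0.
Iteration 1: join on id=9 -> Alice (id 9, manager_id=6, lvl 1).
Iteration 2: join on id=6 -> Tom (id 6, manager_id=2, lvl 2).
Iteration 3: join on id=2 -> Yara (id 2, manager_id=1, lvl 3).
Iteration 4: join on id=1 -> Liam (id 1, manager_id=NULL, lvl 4).
Iteration 5: manager_id is NULL; no match; recursion stops.
Total rows emitted: 5.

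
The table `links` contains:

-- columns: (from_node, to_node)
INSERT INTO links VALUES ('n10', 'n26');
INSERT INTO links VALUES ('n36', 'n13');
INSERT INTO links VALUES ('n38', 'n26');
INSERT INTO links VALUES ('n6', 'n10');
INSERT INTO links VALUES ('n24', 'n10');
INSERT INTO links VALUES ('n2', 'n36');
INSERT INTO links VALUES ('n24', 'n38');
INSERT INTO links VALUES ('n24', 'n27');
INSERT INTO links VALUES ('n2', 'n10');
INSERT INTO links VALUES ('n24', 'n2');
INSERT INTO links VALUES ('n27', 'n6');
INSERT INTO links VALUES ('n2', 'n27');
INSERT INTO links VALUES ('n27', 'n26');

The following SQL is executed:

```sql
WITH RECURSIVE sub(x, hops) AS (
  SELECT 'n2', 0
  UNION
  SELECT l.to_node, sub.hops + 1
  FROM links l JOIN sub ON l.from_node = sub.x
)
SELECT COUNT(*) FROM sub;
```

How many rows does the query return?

9

Base: (n2, hops=0).
Iteration 1: edges from {n2} -> (n10, hops=1), (n27, hops=1), (n36, hops=1).
Iteration 2: edges from {n10,n27,n36} -> (n13, hops=2), (n26, hops=2), (n6, hops=2). [UNION drops 1 duplicate row(s)]
Iteration 3: edges from {n13,n26,n6} -> (n10, hops=3).
Iteration 4: edges from {n10} -> (n26, hops=4).
Iteration 5: no outgoing edges from {n26}; recursion stops.
Total rows emitted: 9.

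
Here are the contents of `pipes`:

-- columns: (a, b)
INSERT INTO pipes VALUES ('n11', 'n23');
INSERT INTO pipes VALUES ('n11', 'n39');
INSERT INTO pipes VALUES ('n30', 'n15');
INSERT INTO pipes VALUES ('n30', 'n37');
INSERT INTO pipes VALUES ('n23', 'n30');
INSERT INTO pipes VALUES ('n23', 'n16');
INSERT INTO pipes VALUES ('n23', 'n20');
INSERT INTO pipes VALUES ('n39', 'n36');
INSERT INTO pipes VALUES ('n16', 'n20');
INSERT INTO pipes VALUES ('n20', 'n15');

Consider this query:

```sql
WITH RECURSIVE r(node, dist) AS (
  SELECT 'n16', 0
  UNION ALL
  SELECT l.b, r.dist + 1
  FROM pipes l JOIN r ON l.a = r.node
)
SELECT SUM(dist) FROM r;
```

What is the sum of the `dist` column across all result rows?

3

Base: (n16, dist=0).
Iteration 1: edges from {n16} -> (n20, dist=1).
Iteration 2: edges from {n20} -> (n15, dist=2).
Iteration 3: no outgoing edges from {n15}; recursion stops.
SUM(dist) = 0 + 1 + 2 = 3.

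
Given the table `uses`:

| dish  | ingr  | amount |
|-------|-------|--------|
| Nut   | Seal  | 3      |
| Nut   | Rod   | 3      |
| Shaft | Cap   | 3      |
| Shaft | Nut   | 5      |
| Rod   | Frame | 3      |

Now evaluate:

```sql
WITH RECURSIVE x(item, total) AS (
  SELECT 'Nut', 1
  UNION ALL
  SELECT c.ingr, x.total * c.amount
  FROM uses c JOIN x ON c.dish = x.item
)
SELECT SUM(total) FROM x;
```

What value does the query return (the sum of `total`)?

Base: (Nut, total=1).
Iteration 1: components of {Nut} -> Rod = 1*3 = 3, Seal = 1*3 = 3.
Iteration 2: components of {Rod,Seal} -> Frame = 3*3 = 9.
Iteration 3: no further components; recursion stops.
SUM(total) = 1 + 3 + 3 + 9 = 16.

16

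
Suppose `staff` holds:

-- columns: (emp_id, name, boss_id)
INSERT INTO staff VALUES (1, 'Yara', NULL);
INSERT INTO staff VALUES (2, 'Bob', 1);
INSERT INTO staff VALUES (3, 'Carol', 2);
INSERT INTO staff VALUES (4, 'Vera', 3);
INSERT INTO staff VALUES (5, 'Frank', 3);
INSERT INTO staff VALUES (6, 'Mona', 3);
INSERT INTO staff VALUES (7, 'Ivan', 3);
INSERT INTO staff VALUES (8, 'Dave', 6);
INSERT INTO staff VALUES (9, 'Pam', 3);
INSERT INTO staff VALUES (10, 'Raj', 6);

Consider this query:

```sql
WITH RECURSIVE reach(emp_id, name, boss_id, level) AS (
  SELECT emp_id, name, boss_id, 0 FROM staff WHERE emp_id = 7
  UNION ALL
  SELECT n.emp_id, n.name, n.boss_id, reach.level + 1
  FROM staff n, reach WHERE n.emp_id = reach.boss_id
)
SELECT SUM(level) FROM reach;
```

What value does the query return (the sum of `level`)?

6

Base: emp_id=7 (Ivan), boss_id=3, level 0.
Iteration 1: join on emp_id=3 -> Carol (id 3, boss_id=2, level 1).
Iteration 2: join on emp_id=2 -> Bob (id 2, boss_id=1, level 2).
Iteration 3: join on emp_id=1 -> Yara (id 1, boss_id=NULL, level 3).
Iteration 4: boss_id is NULL; no match; recursion stops.
SUM(level) = 0 + 1 + 2 + 3 = 6.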